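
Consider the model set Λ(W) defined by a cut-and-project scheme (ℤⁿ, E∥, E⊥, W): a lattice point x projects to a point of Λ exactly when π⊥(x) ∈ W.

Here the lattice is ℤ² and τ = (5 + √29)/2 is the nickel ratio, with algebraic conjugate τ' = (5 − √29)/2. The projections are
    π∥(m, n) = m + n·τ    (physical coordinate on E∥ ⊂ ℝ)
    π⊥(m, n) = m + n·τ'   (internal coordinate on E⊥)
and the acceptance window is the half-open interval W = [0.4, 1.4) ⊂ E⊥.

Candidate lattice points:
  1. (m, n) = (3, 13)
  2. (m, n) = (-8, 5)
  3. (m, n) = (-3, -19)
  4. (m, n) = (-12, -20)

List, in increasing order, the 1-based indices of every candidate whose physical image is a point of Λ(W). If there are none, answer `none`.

τ' = (5−√29)/2 ≈ -0.192582.
candidate 1: (m,n)=(3,13) → π∥ = 3+13·τ ≈ 70.503571, π⊥ = 3+13·τ' ≈ 0.496429 ∈ [0.4, 1.4) ⇒ IN Λ
candidate 2: (m,n)=(-8,5) → π∥ = -8+5·τ ≈ 17.962912, π⊥ = -8+5·τ' ≈ -8.962912 ∉ [0.4, 1.4) ⇒ out
candidate 3: (m,n)=(-3,-19) → π∥ = -3-19·τ ≈ -101.659066, π⊥ = -3-19·τ' ≈ 0.659066 ∈ [0.4, 1.4) ⇒ IN Λ
candidate 4: (m,n)=(-12,-20) → π∥ = -12-20·τ ≈ -115.851648, π⊥ = -12-20·τ' ≈ -8.148352 ∉ [0.4, 1.4) ⇒ out

1, 3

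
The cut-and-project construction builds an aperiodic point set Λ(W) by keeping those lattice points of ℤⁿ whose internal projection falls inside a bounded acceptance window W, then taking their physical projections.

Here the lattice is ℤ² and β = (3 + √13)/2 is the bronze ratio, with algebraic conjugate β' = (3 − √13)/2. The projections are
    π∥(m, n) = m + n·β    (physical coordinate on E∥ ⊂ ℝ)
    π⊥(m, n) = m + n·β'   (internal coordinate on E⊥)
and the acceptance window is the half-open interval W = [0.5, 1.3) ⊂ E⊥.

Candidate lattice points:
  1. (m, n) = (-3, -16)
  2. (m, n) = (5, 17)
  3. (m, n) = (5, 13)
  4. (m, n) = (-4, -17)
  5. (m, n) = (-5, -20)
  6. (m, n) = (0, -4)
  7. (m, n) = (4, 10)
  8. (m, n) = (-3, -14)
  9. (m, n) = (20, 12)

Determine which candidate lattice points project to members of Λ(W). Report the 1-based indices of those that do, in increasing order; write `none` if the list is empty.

β' = (3−√13)/2 ≈ -0.30278.
candidate 1: (m,n)=(-3,-16) → π∥ = -3-16·β ≈ -55.84441, π⊥ = -3-16·β' ≈ 1.84441 ∉ [0.5, 1.3) ⇒ out
candidate 2: (m,n)=(5,17) → π∥ = 5+17·β ≈ 61.14719, π⊥ = 5+17·β' ≈ -0.14719 ∉ [0.5, 1.3) ⇒ out
candidate 3: (m,n)=(5,13) → π∥ = 5+13·β ≈ 47.93608, π⊥ = 5+13·β' ≈ 1.06392 ∈ [0.5, 1.3) ⇒ IN Λ
candidate 4: (m,n)=(-4,-17) → π∥ = -4-17·β ≈ -60.14719, π⊥ = -4-17·β' ≈ 1.14719 ∈ [0.5, 1.3) ⇒ IN Λ
candidate 5: (m,n)=(-5,-20) → π∥ = -5-20·β ≈ -71.05551, π⊥ = -5-20·β' ≈ 1.05551 ∈ [0.5, 1.3) ⇒ IN Λ
candidate 6: (m,n)=(0,-4) → π∥ = 0-4·β ≈ -13.21110, π⊥ = 0-4·β' ≈ 1.21110 ∈ [0.5, 1.3) ⇒ IN Λ
candidate 7: (m,n)=(4,10) → π∥ = 4+10·β ≈ 37.02776, π⊥ = 4+10·β' ≈ 0.97224 ∈ [0.5, 1.3) ⇒ IN Λ
candidate 8: (m,n)=(-3,-14) → π∥ = -3-14·β ≈ -49.23886, π⊥ = -3-14·β' ≈ 1.23886 ∈ [0.5, 1.3) ⇒ IN Λ
candidate 9: (m,n)=(20,12) → π∥ = 20+12·β ≈ 59.63331, π⊥ = 20+12·β' ≈ 16.36669 ∉ [0.5, 1.3) ⇒ out

3, 4, 5, 6, 7, 8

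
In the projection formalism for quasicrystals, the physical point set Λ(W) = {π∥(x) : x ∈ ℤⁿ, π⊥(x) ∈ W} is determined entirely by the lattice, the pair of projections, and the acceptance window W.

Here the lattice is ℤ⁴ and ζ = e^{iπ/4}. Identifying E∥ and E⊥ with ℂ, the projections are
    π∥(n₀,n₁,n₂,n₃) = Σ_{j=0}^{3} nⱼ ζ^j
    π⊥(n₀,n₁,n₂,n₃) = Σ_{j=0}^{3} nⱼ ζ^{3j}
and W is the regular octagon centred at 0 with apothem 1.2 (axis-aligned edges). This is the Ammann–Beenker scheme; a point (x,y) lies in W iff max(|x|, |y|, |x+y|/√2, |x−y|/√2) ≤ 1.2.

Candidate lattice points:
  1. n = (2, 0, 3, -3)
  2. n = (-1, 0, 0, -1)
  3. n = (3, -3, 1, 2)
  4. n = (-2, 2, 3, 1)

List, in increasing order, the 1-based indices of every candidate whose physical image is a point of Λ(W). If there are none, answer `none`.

none

With ζ = e^{iπ/4} the internal vectors are ζ^0,ζ^3,ζ^6,ζ^9.
candidate 1: n = (2, 0, 3, -3) → π⊥ ≈ (-0.121320, -5.121320); max(|x|,|y|,|x±y|/√2) = 5.121320 > 1.2 ⇒ ∉ W
candidate 2: n = (-1, 0, 0, -1) → π⊥ ≈ (-1.707107, -0.707107); max(|x|,|y|,|x±y|/√2) = 1.707107 > 1.2 ⇒ ∉ W
candidate 3: n = (3, -3, 1, 2) → π⊥ ≈ (+6.535534, -1.707107); max(|x|,|y|,|x±y|/√2) = 6.535534 > 1.2 ⇒ ∉ W
candidate 4: n = (-2, 2, 3, 1) → π⊥ ≈ (-2.707107, -0.878680); max(|x|,|y|,|x±y|/√2) = 2.707107 > 1.2 ⇒ ∉ W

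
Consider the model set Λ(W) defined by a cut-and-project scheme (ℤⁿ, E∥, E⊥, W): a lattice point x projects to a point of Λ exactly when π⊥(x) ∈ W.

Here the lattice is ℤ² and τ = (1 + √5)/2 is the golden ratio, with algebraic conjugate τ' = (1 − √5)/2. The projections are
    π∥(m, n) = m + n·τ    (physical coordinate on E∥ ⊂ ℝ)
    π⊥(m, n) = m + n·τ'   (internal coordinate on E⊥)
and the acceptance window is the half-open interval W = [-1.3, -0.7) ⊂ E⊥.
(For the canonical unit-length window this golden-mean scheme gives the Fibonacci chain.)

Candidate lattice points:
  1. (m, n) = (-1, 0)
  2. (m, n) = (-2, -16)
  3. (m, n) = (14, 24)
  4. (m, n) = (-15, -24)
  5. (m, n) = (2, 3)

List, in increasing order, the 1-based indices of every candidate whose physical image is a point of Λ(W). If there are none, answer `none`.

1, 3

τ' = (1−√5)/2 ≈ -0.618034.
#1 (-1,0): internal coord -1 + (0)·τ' = -1.000000; -1.000000 ∈ [-1.3, -0.7) → IN Λ
#2 (-2,-16): internal coord -2 + (-16)·τ' = +7.888544; +7.888544 ∉ [-1.3, -0.7) → out
#3 (14,24): internal coord 14 + (24)·τ' = -0.832816; -0.832816 ∈ [-1.3, -0.7) → IN Λ
#4 (-15,-24): internal coord -15 + (-24)·τ' = -0.167184; -0.167184 ∉ [-1.3, -0.7) → out
#5 (2,3): internal coord 2 + (3)·τ' = +0.145898; +0.145898 ∉ [-1.3, -0.7) → out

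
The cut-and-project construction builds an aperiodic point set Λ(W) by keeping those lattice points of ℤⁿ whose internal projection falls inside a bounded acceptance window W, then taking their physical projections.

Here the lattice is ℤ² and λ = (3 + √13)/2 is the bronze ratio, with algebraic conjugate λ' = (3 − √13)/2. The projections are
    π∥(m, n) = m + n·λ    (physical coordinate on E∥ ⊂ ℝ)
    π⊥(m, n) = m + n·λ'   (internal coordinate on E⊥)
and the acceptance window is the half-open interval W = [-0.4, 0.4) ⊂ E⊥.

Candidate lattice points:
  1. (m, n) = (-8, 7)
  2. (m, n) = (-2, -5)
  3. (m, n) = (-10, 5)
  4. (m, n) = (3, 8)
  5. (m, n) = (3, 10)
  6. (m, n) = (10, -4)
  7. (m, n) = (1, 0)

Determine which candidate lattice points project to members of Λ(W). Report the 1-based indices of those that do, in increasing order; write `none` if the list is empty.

Numerically λ ≈ 3.30278 and λ' = −1/λ ≈ -0.30278.
#1 (-8,7): internal coord -8 + (7)·λ' = -10.11943; -10.11943 ∉ [-0.4, 0.4) → out
#2 (-2,-5): internal coord -2 + (-5)·λ' = -0.48612; -0.48612 ∉ [-0.4, 0.4) → out
#3 (-10,5): internal coord -10 + (5)·λ' = -11.51388; -11.51388 ∉ [-0.4, 0.4) → out
#4 (3,8): internal coord 3 + (8)·λ' = +0.57779; +0.57779 ∉ [-0.4, 0.4) → out
#5 (3,10): internal coord 3 + (10)·λ' = -0.02776; -0.02776 ∈ [-0.4, 0.4) → IN Λ
#6 (10,-4): internal coord 10 + (-4)·λ' = +11.21110; +11.21110 ∉ [-0.4, 0.4) → out
#7 (1,0): internal coord 1 + (0)·λ' = +1.00000; +1.00000 ∉ [-0.4, 0.4) → out

5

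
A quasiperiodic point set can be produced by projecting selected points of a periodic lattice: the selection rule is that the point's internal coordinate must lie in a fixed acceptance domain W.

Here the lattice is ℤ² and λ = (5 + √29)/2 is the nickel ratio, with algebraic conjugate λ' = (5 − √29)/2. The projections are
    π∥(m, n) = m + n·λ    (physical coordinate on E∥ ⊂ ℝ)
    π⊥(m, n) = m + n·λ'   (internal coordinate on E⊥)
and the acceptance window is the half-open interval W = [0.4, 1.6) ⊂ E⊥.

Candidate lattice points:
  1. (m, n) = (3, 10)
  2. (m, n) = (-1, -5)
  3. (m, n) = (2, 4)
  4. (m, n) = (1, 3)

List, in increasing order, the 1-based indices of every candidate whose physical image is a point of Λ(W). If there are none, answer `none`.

1, 3, 4

Numerically λ ≈ 5.192582 and λ' = −1/λ ≈ -0.192582.
candidate 1: (m,n)=(3,10) → π∥ = 3+10·λ ≈ 54.925824, π⊥ = 3+10·λ' ≈ 1.074176 ∈ [0.4, 1.6) ⇒ IN Λ
candidate 2: (m,n)=(-1,-5) → π∥ = -1-5·λ ≈ -26.962912, π⊥ = -1-5·λ' ≈ -0.037088 ∉ [0.4, 1.6) ⇒ out
candidate 3: (m,n)=(2,4) → π∥ = 2+4·λ ≈ 22.770330, π⊥ = 2+4·λ' ≈ 1.229670 ∈ [0.4, 1.6) ⇒ IN Λ
candidate 4: (m,n)=(1,3) → π∥ = 1+3·λ ≈ 16.577747, π⊥ = 1+3·λ' ≈ 0.422253 ∈ [0.4, 1.6) ⇒ IN Λ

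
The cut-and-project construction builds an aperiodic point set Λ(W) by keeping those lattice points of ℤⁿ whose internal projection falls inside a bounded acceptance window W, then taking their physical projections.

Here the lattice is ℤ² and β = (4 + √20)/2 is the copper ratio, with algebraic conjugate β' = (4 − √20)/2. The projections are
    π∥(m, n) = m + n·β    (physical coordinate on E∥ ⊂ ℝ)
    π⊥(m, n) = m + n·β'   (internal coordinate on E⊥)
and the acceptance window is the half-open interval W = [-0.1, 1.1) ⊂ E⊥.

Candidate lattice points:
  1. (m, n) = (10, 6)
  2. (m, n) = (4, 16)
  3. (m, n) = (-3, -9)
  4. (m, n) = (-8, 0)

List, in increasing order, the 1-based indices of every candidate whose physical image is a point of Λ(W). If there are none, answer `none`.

Compute β' = (4−√20)/2 = -0.23607, so π⊥(m,n) = m -0.23607·n.
#1 (10,6): internal coord 10 + (6)·β' = +8.58359; +8.58359 ∉ [-0.1, 1.1) → out
#2 (4,16): internal coord 4 + (16)·β' = +0.22291; +0.22291 ∈ [-0.1, 1.1) → IN Λ
#3 (-3,-9): internal coord -3 + (-9)·β' = -0.87539; -0.87539 ∉ [-0.1, 1.1) → out
#4 (-8,0): internal coord -8 + (0)·β' = -8.00000; -8.00000 ∉ [-0.1, 1.1) → out

2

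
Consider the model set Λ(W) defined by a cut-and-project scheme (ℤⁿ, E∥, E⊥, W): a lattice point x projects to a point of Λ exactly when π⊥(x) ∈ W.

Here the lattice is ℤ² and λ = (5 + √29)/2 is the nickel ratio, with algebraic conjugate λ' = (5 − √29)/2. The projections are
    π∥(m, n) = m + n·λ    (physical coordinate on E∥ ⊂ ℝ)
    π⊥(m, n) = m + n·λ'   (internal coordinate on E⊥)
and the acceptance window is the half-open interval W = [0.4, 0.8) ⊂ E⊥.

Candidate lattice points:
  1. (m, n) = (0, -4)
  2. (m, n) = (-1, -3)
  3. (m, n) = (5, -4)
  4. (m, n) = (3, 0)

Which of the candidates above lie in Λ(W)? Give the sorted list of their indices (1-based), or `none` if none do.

1

Numerically λ ≈ 5.192582 and λ' = −1/λ ≈ -0.192582.
[1] lift (0,-4): star map gives 0.770330; window check 0.4 ≤ 0.770330 < 0.8 is true → IN Λ
[2] lift (-1,-3): star map gives -0.422253; window check 0.4 ≤ -0.422253 < 0.8 is false → out
[3] lift (5,-4): star map gives 5.770330; window check 0.4 ≤ 5.770330 < 0.8 is false → out
[4] lift (3,0): star map gives 3.000000; window check 0.4 ≤ 3.000000 < 0.8 is false → out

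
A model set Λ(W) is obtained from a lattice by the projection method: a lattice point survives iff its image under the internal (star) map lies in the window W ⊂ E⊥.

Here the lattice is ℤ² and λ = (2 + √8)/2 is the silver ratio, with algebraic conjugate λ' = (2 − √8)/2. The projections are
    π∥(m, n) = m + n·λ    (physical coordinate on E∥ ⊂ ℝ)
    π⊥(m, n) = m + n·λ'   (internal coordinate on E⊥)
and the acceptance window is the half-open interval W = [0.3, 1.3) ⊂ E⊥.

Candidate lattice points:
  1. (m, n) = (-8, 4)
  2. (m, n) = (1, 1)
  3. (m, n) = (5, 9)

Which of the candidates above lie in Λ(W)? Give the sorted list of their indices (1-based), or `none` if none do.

Compute λ' = (2−√8)/2 = -0.414214, so π⊥(m,n) = m -0.414214·n.
candidate 1: (m,n)=(-8,4) → π∥ = -8+4·λ ≈ 1.656854, π⊥ = -8+4·λ' ≈ -9.656854 ∉ [0.3, 1.3) ⇒ out
candidate 2: (m,n)=(1,1) → π∥ = 1+1·λ ≈ 3.414214, π⊥ = 1+1·λ' ≈ 0.585786 ∈ [0.3, 1.3) ⇒ IN Λ
candidate 3: (m,n)=(5,9) → π∥ = 5+9·λ ≈ 26.727922, π⊥ = 5+9·λ' ≈ 1.272078 ∈ [0.3, 1.3) ⇒ IN Λ

2, 3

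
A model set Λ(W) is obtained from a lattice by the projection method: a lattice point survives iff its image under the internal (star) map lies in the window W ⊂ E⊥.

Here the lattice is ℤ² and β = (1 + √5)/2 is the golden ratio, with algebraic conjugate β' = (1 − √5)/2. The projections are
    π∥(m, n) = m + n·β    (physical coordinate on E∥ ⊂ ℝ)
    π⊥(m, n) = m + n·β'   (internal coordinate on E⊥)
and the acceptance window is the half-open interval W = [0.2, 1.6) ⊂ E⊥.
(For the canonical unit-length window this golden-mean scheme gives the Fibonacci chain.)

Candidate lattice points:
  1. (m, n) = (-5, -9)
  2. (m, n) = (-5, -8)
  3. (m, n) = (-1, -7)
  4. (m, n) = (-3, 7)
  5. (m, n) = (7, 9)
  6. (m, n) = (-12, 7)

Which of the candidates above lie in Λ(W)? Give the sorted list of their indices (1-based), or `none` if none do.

1, 5

β' = (1−√5)/2 ≈ -0.6180.
[1] lift (-5,-9): star map gives 0.5623; window check 0.2 ≤ 0.5623 < 1.6 is true → IN Λ
[2] lift (-5,-8): star map gives -0.0557; window check 0.2 ≤ -0.0557 < 1.6 is false → out
[3] lift (-1,-7): star map gives 3.3262; window check 0.2 ≤ 3.3262 < 1.6 is false → out
[4] lift (-3,7): star map gives -7.3262; window check 0.2 ≤ -7.3262 < 1.6 is false → out
[5] lift (7,9): star map gives 1.4377; window check 0.2 ≤ 1.4377 < 1.6 is true → IN Λ
[6] lift (-12,7): star map gives -16.3262; window check 0.2 ≤ -16.3262 < 1.6 is false → out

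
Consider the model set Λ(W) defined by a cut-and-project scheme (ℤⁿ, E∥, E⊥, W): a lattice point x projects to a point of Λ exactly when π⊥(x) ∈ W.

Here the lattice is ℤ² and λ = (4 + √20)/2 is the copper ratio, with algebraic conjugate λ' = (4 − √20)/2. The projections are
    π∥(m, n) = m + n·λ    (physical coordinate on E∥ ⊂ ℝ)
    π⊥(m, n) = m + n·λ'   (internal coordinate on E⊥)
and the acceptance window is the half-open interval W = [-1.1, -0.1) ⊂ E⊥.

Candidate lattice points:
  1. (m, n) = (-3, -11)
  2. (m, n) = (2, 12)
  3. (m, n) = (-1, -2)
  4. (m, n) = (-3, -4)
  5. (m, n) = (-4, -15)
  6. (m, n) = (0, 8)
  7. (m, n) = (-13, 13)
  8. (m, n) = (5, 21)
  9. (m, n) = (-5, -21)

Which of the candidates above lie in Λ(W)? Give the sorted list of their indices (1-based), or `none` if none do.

1, 2, 3, 5

Compute λ' = (4−√20)/2 = -0.23607, so π⊥(m,n) = m -0.23607·n.
candidate 1: (m,n)=(-3,-11) → π∥ = -3-11·λ ≈ -49.59675, π⊥ = -3-11·λ' ≈ -0.40325 ∈ [-1.1, -0.1) ⇒ IN Λ
candidate 2: (m,n)=(2,12) → π∥ = 2+12·λ ≈ 52.83282, π⊥ = 2+12·λ' ≈ -0.83282 ∈ [-1.1, -0.1) ⇒ IN Λ
candidate 3: (m,n)=(-1,-2) → π∥ = -1-2·λ ≈ -9.47214, π⊥ = -1-2·λ' ≈ -0.52786 ∈ [-1.1, -0.1) ⇒ IN Λ
candidate 4: (m,n)=(-3,-4) → π∥ = -3-4·λ ≈ -19.94427, π⊥ = -3-4·λ' ≈ -2.05573 ∉ [-1.1, -0.1) ⇒ out
candidate 5: (m,n)=(-4,-15) → π∥ = -4-15·λ ≈ -67.54102, π⊥ = -4-15·λ' ≈ -0.45898 ∈ [-1.1, -0.1) ⇒ IN Λ
candidate 6: (m,n)=(0,8) → π∥ = 0+8·λ ≈ 33.88854, π⊥ = 0+8·λ' ≈ -1.88854 ∉ [-1.1, -0.1) ⇒ out
candidate 7: (m,n)=(-13,13) → π∥ = -13+13·λ ≈ 42.06888, π⊥ = -13+13·λ' ≈ -16.06888 ∉ [-1.1, -0.1) ⇒ out
candidate 8: (m,n)=(5,21) → π∥ = 5+21·λ ≈ 93.95743, π⊥ = 5+21·λ' ≈ 0.04257 ∉ [-1.1, -0.1) ⇒ out
candidate 9: (m,n)=(-5,-21) → π∥ = -5-21·λ ≈ -93.95743, π⊥ = -5-21·λ' ≈ -0.04257 ∉ [-1.1, -0.1) ⇒ out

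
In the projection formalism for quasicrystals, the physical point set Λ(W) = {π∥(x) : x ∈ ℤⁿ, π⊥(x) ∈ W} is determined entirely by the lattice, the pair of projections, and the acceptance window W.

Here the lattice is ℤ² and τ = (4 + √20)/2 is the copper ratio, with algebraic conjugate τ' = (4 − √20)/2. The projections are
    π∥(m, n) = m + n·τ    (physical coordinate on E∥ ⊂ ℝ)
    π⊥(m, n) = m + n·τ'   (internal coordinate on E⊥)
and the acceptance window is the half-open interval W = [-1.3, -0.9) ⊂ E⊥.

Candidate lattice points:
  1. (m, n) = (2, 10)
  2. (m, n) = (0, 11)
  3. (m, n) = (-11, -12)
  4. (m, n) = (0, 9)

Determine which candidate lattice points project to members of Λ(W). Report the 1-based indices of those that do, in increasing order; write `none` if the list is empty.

τ' = (4−√20)/2 ≈ -0.2361.
[1] lift (2,10): star map gives -0.3607; window check -1.3 ≤ -0.3607 < -0.9 is false → out
[2] lift (0,11): star map gives -2.5967; window check -1.3 ≤ -2.5967 < -0.9 is false → out
[3] lift (-11,-12): star map gives -8.1672; window check -1.3 ≤ -8.1672 < -0.9 is false → out
[4] lift (0,9): star map gives -2.1246; window check -1.3 ≤ -2.1246 < -0.9 is false → out

none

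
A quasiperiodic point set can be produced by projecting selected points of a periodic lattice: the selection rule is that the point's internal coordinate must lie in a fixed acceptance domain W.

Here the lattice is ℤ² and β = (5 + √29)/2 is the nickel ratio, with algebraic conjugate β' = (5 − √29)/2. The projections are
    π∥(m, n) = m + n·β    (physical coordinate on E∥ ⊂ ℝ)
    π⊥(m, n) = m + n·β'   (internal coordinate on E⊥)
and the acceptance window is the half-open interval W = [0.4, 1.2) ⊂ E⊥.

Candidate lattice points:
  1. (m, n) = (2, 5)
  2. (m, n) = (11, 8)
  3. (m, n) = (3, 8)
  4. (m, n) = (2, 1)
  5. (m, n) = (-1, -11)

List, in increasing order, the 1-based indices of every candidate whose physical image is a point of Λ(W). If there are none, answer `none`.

β' = (5−√29)/2 ≈ -0.19258.
[1] lift (2,5): star map gives 1.03709; window check 0.4 ≤ 1.03709 < 1.2 is true → IN Λ
[2] lift (11,8): star map gives 9.45934; window check 0.4 ≤ 9.45934 < 1.2 is false → out
[3] lift (3,8): star map gives 1.45934; window check 0.4 ≤ 1.45934 < 1.2 is false → out
[4] lift (2,1): star map gives 1.80742; window check 0.4 ≤ 1.80742 < 1.2 is false → out
[5] lift (-1,-11): star map gives 1.11841; window check 0.4 ≤ 1.11841 < 1.2 is true → IN Λ

1, 5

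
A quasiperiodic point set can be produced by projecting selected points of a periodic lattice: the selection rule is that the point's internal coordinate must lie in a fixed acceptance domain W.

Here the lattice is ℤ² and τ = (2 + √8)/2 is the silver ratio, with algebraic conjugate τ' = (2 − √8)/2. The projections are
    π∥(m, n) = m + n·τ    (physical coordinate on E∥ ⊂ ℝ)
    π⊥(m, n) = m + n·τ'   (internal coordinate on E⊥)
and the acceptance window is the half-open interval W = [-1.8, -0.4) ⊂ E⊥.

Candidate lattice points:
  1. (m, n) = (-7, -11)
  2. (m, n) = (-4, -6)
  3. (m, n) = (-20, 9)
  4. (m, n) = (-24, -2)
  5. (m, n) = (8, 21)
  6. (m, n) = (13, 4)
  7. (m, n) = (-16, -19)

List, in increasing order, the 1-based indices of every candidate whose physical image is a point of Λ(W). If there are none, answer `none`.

Compute τ' = (2−√8)/2 = -0.4142, so π⊥(m,n) = m -0.4142·n.
candidate 1: (m,n)=(-7,-11) → π∥ = -7-11·τ ≈ -33.5563, π⊥ = -7-11·τ' ≈ -2.4437 ∉ [-1.8, -0.4) ⇒ out
candidate 2: (m,n)=(-4,-6) → π∥ = -4-6·τ ≈ -18.4853, π⊥ = -4-6·τ' ≈ -1.5147 ∈ [-1.8, -0.4) ⇒ IN Λ
candidate 3: (m,n)=(-20,9) → π∥ = -20+9·τ ≈ 1.7279, π⊥ = -20+9·τ' ≈ -23.7279 ∉ [-1.8, -0.4) ⇒ out
candidate 4: (m,n)=(-24,-2) → π∥ = -24-2·τ ≈ -28.8284, π⊥ = -24-2·τ' ≈ -23.1716 ∉ [-1.8, -0.4) ⇒ out
candidate 5: (m,n)=(8,21) → π∥ = 8+21·τ ≈ 58.6985, π⊥ = 8+21·τ' ≈ -0.6985 ∈ [-1.8, -0.4) ⇒ IN Λ
candidate 6: (m,n)=(13,4) → π∥ = 13+4·τ ≈ 22.6569, π⊥ = 13+4·τ' ≈ 11.3431 ∉ [-1.8, -0.4) ⇒ out
candidate 7: (m,n)=(-16,-19) → π∥ = -16-19·τ ≈ -61.8701, π⊥ = -16-19·τ' ≈ -8.1299 ∉ [-1.8, -0.4) ⇒ out

2, 5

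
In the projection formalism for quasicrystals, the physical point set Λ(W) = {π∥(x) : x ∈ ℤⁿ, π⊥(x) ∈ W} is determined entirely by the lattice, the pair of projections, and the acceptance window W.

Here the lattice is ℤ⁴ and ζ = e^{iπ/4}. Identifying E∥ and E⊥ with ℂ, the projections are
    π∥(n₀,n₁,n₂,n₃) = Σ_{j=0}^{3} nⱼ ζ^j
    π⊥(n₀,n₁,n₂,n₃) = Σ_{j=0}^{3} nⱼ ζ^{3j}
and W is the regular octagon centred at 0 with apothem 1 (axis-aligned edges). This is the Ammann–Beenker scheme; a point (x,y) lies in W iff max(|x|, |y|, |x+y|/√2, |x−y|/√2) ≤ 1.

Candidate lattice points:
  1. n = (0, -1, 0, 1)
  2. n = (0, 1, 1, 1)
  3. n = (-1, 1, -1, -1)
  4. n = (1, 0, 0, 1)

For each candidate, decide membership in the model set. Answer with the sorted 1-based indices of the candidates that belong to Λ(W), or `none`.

With ζ = e^{iπ/4} the internal vectors are ζ^0,ζ^3,ζ^6,ζ^9.
#1 (0, -1, 0, 1): internal (1.414214, 0.000000); octagon support 1.414214 vs apothem 1 → ∉ W
#2 (0, 1, 1, 1): internal (0.000000, 0.414214); octagon support 0.414214 vs apothem 1 → ∈ W
#3 (-1, 1, -1, -1): internal (-2.414214, 1.000000); octagon support 2.414214 vs apothem 1 → ∉ W
#4 (1, 0, 0, 1): internal (1.707107, 0.707107); octagon support 1.707107 vs apothem 1 → ∉ W

2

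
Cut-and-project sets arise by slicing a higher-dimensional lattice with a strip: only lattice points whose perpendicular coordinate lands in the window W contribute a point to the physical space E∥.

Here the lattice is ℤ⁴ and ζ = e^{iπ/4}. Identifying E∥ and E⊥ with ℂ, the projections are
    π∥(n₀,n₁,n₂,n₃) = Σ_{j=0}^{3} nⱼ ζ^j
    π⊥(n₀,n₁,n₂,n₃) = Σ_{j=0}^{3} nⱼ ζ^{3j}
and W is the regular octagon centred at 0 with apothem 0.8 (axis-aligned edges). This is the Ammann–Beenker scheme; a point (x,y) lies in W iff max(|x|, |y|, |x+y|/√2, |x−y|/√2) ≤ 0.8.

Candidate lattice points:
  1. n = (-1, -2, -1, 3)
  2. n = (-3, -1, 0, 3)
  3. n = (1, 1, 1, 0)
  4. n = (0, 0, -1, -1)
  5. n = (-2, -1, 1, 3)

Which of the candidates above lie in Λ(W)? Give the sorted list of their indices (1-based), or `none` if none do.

π⊥(n) = n₀ + n₁ζ³ + n₂ζ⁶ + n₃ζ⁹ where ζ = e^{iπ/4}.
candidate 1: n = (-1, -2, -1, 3) → π⊥ ≈ (+2.5355, +1.7071); max(|x|,|y|,|x±y|/√2) = 3.0000 > 0.8 ⇒ ∉ W
candidate 2: n = (-3, -1, 0, 3) → π⊥ ≈ (-0.1716, +1.4142); max(|x|,|y|,|x±y|/√2) = 1.4142 > 0.8 ⇒ ∉ W
candidate 3: n = (1, 1, 1, 0) → π⊥ ≈ (+0.2929, -0.2929); max(|x|,|y|,|x±y|/√2) = 0.4142 ≤ 0.8 ⇒ ∈ W
candidate 4: n = (0, 0, -1, -1) → π⊥ ≈ (-0.7071, +0.2929); max(|x|,|y|,|x±y|/√2) = 0.7071 ≤ 0.8 ⇒ ∈ W
candidate 5: n = (-2, -1, 1, 3) → π⊥ ≈ (+0.8284, +0.4142); max(|x|,|y|,|x±y|/√2) = 0.8787 > 0.8 ⇒ ∉ W

3, 4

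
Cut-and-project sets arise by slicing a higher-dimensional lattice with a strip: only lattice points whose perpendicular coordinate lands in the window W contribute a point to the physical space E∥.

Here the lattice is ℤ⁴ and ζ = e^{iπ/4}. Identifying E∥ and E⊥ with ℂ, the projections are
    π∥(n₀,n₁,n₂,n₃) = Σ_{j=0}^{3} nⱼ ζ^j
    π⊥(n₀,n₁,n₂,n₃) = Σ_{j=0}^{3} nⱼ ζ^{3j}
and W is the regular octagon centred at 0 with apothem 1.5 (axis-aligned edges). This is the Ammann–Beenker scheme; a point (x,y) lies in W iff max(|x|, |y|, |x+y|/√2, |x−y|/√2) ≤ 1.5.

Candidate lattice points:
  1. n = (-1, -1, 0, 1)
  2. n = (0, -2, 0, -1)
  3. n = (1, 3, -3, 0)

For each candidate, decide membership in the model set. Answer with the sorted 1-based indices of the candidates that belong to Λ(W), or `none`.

π⊥(n) = n₀ + n₁ζ³ + n₂ζ⁶ + n₃ζ⁹ where ζ = e^{iπ/4}.
candidate 1: n = (-1, -1, 0, 1) → π⊥ ≈ (+0.4142, +0.0000); max(|x|,|y|,|x±y|/√2) = 0.4142 ≤ 1.5 ⇒ ∈ W
candidate 2: n = (0, -2, 0, -1) → π⊥ ≈ (+0.7071, -2.1213); max(|x|,|y|,|x±y|/√2) = 2.1213 > 1.5 ⇒ ∉ W
candidate 3: n = (1, 3, -3, 0) → π⊥ ≈ (-1.1213, +5.1213); max(|x|,|y|,|x±y|/√2) = 5.1213 > 1.5 ⇒ ∉ W

1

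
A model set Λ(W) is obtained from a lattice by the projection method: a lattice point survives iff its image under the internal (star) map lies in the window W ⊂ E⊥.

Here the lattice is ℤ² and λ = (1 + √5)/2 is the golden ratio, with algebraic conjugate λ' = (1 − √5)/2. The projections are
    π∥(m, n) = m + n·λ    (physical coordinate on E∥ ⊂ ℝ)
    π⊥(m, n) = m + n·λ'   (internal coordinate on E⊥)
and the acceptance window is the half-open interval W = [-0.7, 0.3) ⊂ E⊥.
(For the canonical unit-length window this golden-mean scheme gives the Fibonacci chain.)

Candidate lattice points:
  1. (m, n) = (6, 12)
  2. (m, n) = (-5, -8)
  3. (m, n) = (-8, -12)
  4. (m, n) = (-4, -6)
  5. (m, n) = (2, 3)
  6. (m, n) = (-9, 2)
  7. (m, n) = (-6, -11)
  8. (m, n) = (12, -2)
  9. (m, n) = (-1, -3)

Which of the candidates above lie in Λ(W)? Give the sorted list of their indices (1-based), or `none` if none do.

2, 3, 4, 5

λ' = (1−√5)/2 ≈ -0.618034.
#1 (6,12): internal coord 6 + (12)·λ' = -1.416408; -1.416408 ∉ [-0.7, 0.3) → out
#2 (-5,-8): internal coord -5 + (-8)·λ' = -0.055728; -0.055728 ∈ [-0.7, 0.3) → IN Λ
#3 (-8,-12): internal coord -8 + (-12)·λ' = -0.583592; -0.583592 ∈ [-0.7, 0.3) → IN Λ
#4 (-4,-6): internal coord -4 + (-6)·λ' = -0.291796; -0.291796 ∈ [-0.7, 0.3) → IN Λ
#5 (2,3): internal coord 2 + (3)·λ' = +0.145898; +0.145898 ∈ [-0.7, 0.3) → IN Λ
#6 (-9,2): internal coord -9 + (2)·λ' = -10.236068; -10.236068 ∉ [-0.7, 0.3) → out
#7 (-6,-11): internal coord -6 + (-11)·λ' = +0.798374; +0.798374 ∉ [-0.7, 0.3) → out
#8 (12,-2): internal coord 12 + (-2)·λ' = +13.236068; +13.236068 ∉ [-0.7, 0.3) → out
#9 (-1,-3): internal coord -1 + (-3)·λ' = +0.854102; +0.854102 ∉ [-0.7, 0.3) → out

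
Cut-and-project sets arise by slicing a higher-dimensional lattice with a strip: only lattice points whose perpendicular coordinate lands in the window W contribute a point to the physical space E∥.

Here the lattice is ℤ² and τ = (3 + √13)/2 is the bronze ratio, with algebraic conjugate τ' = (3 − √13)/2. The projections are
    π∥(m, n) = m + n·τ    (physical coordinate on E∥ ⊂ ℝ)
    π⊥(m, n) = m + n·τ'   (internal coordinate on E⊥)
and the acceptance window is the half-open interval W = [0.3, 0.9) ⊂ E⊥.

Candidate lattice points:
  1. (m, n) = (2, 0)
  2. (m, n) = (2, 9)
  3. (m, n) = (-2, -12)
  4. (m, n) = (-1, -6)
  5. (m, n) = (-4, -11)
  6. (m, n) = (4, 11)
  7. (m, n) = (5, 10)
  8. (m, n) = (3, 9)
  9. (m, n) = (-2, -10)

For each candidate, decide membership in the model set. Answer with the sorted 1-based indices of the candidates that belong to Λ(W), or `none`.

4, 6

Numerically τ ≈ 3.30278 and τ' = −1/τ ≈ -0.30278.
#1 (2,0): internal coord 2 + (0)·τ' = +2.00000; +2.00000 ∉ [0.3, 0.9) → out
#2 (2,9): internal coord 2 + (9)·τ' = -0.72498; -0.72498 ∉ [0.3, 0.9) → out
#3 (-2,-12): internal coord -2 + (-12)·τ' = +1.63331; +1.63331 ∉ [0.3, 0.9) → out
#4 (-1,-6): internal coord -1 + (-6)·τ' = +0.81665; +0.81665 ∈ [0.3, 0.9) → IN Λ
#5 (-4,-11): internal coord -4 + (-11)·τ' = -0.66947; -0.66947 ∉ [0.3, 0.9) → out
#6 (4,11): internal coord 4 + (11)·τ' = +0.66947; +0.66947 ∈ [0.3, 0.9) → IN Λ
#7 (5,10): internal coord 5 + (10)·τ' = +1.97224; +1.97224 ∉ [0.3, 0.9) → out
#8 (3,9): internal coord 3 + (9)·τ' = +0.27502; +0.27502 ∉ [0.3, 0.9) → out
#9 (-2,-10): internal coord -2 + (-10)·τ' = +1.02776; +1.02776 ∉ [0.3, 0.9) → out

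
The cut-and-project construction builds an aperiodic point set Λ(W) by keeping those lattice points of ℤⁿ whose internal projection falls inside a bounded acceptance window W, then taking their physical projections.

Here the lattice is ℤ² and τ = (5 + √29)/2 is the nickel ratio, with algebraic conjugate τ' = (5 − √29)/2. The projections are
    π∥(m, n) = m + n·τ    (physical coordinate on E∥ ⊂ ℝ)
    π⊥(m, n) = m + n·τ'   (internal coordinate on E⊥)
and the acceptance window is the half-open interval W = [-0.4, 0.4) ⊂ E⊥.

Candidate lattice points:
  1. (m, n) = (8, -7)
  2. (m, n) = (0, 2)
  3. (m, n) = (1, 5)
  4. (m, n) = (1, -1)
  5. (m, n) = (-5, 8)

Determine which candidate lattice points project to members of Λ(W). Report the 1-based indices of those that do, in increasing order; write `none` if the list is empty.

2, 3

τ' = (5−√29)/2 ≈ -0.19258.
candidate 1: (m,n)=(8,-7) → π∥ = 8-7·τ ≈ -28.34808, π⊥ = 8-7·τ' ≈ 9.34808 ∉ [-0.4, 0.4) ⇒ out
candidate 2: (m,n)=(0,2) → π∥ = 0+2·τ ≈ 10.38516, π⊥ = 0+2·τ' ≈ -0.38516 ∈ [-0.4, 0.4) ⇒ IN Λ
candidate 3: (m,n)=(1,5) → π∥ = 1+5·τ ≈ 26.96291, π⊥ = 1+5·τ' ≈ 0.03709 ∈ [-0.4, 0.4) ⇒ IN Λ
candidate 4: (m,n)=(1,-1) → π∥ = 1-1·τ ≈ -4.19258, π⊥ = 1-1·τ' ≈ 1.19258 ∉ [-0.4, 0.4) ⇒ out
candidate 5: (m,n)=(-5,8) → π∥ = -5+8·τ ≈ 36.54066, π⊥ = -5+8·τ' ≈ -6.54066 ∉ [-0.4, 0.4) ⇒ out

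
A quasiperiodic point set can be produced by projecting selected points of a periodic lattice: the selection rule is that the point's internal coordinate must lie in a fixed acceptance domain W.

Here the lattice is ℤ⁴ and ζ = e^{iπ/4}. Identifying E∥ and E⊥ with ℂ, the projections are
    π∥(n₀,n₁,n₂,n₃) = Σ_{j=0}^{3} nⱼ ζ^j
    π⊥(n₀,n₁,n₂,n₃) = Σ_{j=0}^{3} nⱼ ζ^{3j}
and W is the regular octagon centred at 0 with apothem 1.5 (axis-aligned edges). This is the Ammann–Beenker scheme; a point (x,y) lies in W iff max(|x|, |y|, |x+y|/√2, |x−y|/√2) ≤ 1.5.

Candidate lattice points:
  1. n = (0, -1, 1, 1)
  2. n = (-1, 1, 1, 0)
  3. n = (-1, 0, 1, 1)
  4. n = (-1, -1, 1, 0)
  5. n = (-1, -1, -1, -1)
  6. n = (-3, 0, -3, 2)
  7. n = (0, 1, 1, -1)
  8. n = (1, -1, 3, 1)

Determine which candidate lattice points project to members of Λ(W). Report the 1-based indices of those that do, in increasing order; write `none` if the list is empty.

3, 5

With ζ = e^{iπ/4} the internal vectors are ζ^0,ζ^3,ζ^6,ζ^9.
candidate 1: n = (0, -1, 1, 1) → π⊥ ≈ (+1.4142, -1.0000); max(|x|,|y|,|x±y|/√2) = 1.7071 > 1.5 ⇒ ∉ W
candidate 2: n = (-1, 1, 1, 0) → π⊥ ≈ (-1.7071, -0.2929); max(|x|,|y|,|x±y|/√2) = 1.7071 > 1.5 ⇒ ∉ W
candidate 3: n = (-1, 0, 1, 1) → π⊥ ≈ (-0.2929, -0.2929); max(|x|,|y|,|x±y|/√2) = 0.4142 ≤ 1.5 ⇒ ∈ W
candidate 4: n = (-1, -1, 1, 0) → π⊥ ≈ (-0.2929, -1.7071); max(|x|,|y|,|x±y|/√2) = 1.7071 > 1.5 ⇒ ∉ W
candidate 5: n = (-1, -1, -1, -1) → π⊥ ≈ (-1.0000, -0.4142); max(|x|,|y|,|x±y|/√2) = 1.0000 ≤ 1.5 ⇒ ∈ W
candidate 6: n = (-3, 0, -3, 2) → π⊥ ≈ (-1.5858, +4.4142); max(|x|,|y|,|x±y|/√2) = 4.4142 > 1.5 ⇒ ∉ W
candidate 7: n = (0, 1, 1, -1) → π⊥ ≈ (-1.4142, -1.0000); max(|x|,|y|,|x±y|/√2) = 1.7071 > 1.5 ⇒ ∉ W
candidate 8: n = (1, -1, 3, 1) → π⊥ ≈ (+2.4142, -3.0000); max(|x|,|y|,|x±y|/√2) = 3.8284 > 1.5 ⇒ ∉ W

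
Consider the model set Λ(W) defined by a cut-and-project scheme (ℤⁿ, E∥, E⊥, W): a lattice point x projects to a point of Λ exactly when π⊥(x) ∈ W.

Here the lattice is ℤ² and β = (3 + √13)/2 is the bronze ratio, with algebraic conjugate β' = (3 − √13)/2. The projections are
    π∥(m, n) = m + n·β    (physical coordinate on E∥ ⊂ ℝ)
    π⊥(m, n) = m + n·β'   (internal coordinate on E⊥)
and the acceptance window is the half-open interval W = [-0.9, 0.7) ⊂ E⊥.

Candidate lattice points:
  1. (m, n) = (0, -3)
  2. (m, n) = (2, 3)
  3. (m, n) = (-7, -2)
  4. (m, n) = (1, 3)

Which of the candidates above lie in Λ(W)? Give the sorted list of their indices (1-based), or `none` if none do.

Numerically β ≈ 3.302776 and β' = −1/β ≈ -0.302776.
[1] lift (0,-3): star map gives 0.908327; window check -0.9 ≤ 0.908327 < 0.7 is false → out
[2] lift (2,3): star map gives 1.091673; window check -0.9 ≤ 1.091673 < 0.7 is false → out
[3] lift (-7,-2): star map gives -6.394449; window check -0.9 ≤ -6.394449 < 0.7 is false → out
[4] lift (1,3): star map gives 0.091673; window check -0.9 ≤ 0.091673 < 0.7 is true → IN Λ

4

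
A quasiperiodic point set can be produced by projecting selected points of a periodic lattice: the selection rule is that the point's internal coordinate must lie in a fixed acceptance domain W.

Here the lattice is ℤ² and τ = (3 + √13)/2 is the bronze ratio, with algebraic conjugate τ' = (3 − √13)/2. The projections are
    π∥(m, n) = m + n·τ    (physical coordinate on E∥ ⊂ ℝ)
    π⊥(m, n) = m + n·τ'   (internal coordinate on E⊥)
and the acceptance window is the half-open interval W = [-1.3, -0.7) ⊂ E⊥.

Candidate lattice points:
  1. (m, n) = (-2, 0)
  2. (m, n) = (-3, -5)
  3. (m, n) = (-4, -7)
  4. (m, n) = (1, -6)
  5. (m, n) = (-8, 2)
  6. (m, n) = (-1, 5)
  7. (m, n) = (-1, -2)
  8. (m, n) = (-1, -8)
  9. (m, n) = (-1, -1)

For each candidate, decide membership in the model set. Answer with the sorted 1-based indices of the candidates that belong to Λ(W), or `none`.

none

Compute τ' = (3−√13)/2 = -0.3028, so π⊥(m,n) = m -0.3028·n.
#1 (-2,0): internal coord -2 + (0)·τ' = -2.0000; -2.0000 ∉ [-1.3, -0.7) → out
#2 (-3,-5): internal coord -3 + (-5)·τ' = -1.4861; -1.4861 ∉ [-1.3, -0.7) → out
#3 (-4,-7): internal coord -4 + (-7)·τ' = -1.8806; -1.8806 ∉ [-1.3, -0.7) → out
#4 (1,-6): internal coord 1 + (-6)·τ' = +2.8167; +2.8167 ∉ [-1.3, -0.7) → out
#5 (-8,2): internal coord -8 + (2)·τ' = -8.6056; -8.6056 ∉ [-1.3, -0.7) → out
#6 (-1,5): internal coord -1 + (5)·τ' = -2.5139; -2.5139 ∉ [-1.3, -0.7) → out
#7 (-1,-2): internal coord -1 + (-2)·τ' = -0.3944; -0.3944 ∉ [-1.3, -0.7) → out
#8 (-1,-8): internal coord -1 + (-8)·τ' = +1.4222; +1.4222 ∉ [-1.3, -0.7) → out
#9 (-1,-1): internal coord -1 + (-1)·τ' = -0.6972; -0.6972 ∉ [-1.3, -0.7) → out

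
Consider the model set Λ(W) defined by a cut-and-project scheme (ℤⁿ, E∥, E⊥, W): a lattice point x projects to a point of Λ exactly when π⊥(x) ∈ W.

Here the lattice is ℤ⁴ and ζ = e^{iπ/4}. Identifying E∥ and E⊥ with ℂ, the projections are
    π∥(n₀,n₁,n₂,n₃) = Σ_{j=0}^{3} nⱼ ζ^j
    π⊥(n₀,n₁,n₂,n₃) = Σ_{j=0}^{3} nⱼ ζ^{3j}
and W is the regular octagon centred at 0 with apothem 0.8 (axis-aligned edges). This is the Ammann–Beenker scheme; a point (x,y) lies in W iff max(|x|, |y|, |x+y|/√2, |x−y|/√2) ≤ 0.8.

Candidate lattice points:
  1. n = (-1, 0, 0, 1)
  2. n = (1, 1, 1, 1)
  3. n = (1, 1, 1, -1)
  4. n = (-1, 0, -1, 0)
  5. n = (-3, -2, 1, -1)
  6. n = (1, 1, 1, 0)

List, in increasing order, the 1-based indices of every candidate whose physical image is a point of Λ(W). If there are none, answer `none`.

Internal map: ζ^{3j} for j=0..3 gives (1,0), (−√2/2,√2/2), (0,−1), (√2/2,√2/2).
#1 (-1, 0, 0, 1): internal (-0.292893, 0.707107); octagon support 0.707107 vs apothem 0.8 → ∈ W
#2 (1, 1, 1, 1): internal (1.000000, 0.414214); octagon support 1.000000 vs apothem 0.8 → ∉ W
#3 (1, 1, 1, -1): internal (-0.414214, -1.000000); octagon support 1.000000 vs apothem 0.8 → ∉ W
#4 (-1, 0, -1, 0): internal (-1.000000, 1.000000); octagon support 1.414214 vs apothem 0.8 → ∉ W
#5 (-3, -2, 1, -1): internal (-2.292893, -3.121320); octagon support 3.828427 vs apothem 0.8 → ∉ W
#6 (1, 1, 1, 0): internal (0.292893, -0.292893); octagon support 0.414214 vs apothem 0.8 → ∈ W

1, 6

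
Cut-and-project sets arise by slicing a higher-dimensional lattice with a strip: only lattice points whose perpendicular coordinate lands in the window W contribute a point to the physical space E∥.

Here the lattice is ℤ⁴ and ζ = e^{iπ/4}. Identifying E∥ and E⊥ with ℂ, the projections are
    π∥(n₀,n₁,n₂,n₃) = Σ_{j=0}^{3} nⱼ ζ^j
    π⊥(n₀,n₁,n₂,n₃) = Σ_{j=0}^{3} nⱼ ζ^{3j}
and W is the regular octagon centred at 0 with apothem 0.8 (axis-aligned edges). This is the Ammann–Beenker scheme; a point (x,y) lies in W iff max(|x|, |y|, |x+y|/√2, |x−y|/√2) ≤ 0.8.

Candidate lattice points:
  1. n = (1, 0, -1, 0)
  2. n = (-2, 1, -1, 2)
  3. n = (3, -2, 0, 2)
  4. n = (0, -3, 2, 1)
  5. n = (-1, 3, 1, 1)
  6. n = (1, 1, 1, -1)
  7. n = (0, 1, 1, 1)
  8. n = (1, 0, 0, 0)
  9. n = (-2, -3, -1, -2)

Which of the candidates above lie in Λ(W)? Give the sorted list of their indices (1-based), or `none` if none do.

π⊥(n) = n₀ + n₁ζ³ + n₂ζ⁶ + n₃ζ⁹ where ζ = e^{iπ/4}.
#1 (1, 0, -1, 0): internal (1.0000, 1.0000); octagon support 1.4142 vs apothem 0.8 → ∉ W
#2 (-2, 1, -1, 2): internal (-1.2929, 3.1213); octagon support 3.1213 vs apothem 0.8 → ∉ W
#3 (3, -2, 0, 2): internal (5.8284, 0.0000); octagon support 5.8284 vs apothem 0.8 → ∉ W
#4 (0, -3, 2, 1): internal (2.8284, -3.4142); octagon support 4.4142 vs apothem 0.8 → ∉ W
#5 (-1, 3, 1, 1): internal (-2.4142, 1.8284); octagon support 3.0000 vs apothem 0.8 → ∉ W
#6 (1, 1, 1, -1): internal (-0.4142, -1.0000); octagon support 1.0000 vs apothem 0.8 → ∉ W
#7 (0, 1, 1, 1): internal (0.0000, 0.4142); octagon support 0.4142 vs apothem 0.8 → ∈ W
#8 (1, 0, 0, 0): internal (1.0000, 0.0000); octagon support 1.0000 vs apothem 0.8 → ∉ W
#9 (-2, -3, -1, -2): internal (-1.2929, -2.5355); octagon support 2.7071 vs apothem 0.8 → ∉ W

7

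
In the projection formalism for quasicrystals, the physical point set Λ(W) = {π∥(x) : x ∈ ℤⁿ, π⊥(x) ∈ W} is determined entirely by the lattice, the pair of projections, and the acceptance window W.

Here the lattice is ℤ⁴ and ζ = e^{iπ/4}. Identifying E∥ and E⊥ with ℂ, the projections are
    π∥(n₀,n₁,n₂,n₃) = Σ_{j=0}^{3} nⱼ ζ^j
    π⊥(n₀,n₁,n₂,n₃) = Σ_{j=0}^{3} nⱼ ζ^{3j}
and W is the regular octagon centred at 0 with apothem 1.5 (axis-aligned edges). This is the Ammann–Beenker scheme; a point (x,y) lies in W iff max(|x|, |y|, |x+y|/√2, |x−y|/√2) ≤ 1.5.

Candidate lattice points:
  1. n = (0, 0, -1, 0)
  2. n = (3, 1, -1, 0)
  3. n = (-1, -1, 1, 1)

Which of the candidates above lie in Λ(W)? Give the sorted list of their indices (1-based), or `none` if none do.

With ζ = e^{iπ/4} the internal vectors are ζ^0,ζ^3,ζ^6,ζ^9.
candidate 1: n = (0, 0, -1, 0) → π⊥ ≈ (+0.0000, +1.0000); max(|x|,|y|,|x±y|/√2) = 1.0000 ≤ 1.5 ⇒ ∈ W
candidate 2: n = (3, 1, -1, 0) → π⊥ ≈ (+2.2929, +1.7071); max(|x|,|y|,|x±y|/√2) = 2.8284 > 1.5 ⇒ ∉ W
candidate 3: n = (-1, -1, 1, 1) → π⊥ ≈ (+0.4142, -1.0000); max(|x|,|y|,|x±y|/√2) = 1.0000 ≤ 1.5 ⇒ ∈ W

1, 3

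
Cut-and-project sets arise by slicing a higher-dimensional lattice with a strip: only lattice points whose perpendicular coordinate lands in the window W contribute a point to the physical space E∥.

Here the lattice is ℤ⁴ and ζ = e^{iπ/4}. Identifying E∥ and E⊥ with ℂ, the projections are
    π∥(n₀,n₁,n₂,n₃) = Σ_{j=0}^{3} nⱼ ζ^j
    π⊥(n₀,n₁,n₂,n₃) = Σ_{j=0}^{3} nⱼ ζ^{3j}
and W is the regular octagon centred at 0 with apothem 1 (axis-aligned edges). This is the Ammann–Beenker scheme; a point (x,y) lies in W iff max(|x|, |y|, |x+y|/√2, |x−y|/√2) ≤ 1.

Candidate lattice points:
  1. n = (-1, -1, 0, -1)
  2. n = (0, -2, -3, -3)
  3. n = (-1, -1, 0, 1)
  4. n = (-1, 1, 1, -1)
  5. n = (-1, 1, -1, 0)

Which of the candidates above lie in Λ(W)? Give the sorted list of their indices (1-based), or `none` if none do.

Internal map: ζ^{3j} for j=0..3 gives (1,0), (−√2/2,√2/2), (0,−1), (√2/2,√2/2).
#1 (-1, -1, 0, -1): internal (-1.0000, -1.4142); octagon support 1.7071 vs apothem 1 → ∉ W
#2 (0, -2, -3, -3): internal (-0.7071, -0.5355); octagon support 0.8787 vs apothem 1 → ∈ W
#3 (-1, -1, 0, 1): internal (0.4142, 0.0000); octagon support 0.4142 vs apothem 1 → ∈ W
#4 (-1, 1, 1, -1): internal (-2.4142, -1.0000); octagon support 2.4142 vs apothem 1 → ∉ W
#5 (-1, 1, -1, 0): internal (-1.7071, 1.7071); octagon support 2.4142 vs apothem 1 → ∉ W

2, 3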